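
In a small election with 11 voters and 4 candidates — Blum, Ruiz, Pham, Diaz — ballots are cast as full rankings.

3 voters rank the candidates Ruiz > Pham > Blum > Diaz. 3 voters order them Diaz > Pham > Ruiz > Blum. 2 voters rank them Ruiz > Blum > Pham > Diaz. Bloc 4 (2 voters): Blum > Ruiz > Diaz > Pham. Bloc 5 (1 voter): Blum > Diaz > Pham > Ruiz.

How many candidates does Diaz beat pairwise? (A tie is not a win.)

Diaz against each rival (11 voters):
Diaz vs Blum: Diaz is ranked higher on 3 ballots, Blum on 8. Blum wins 8–3.
Diaz vs Ruiz: Ruiz, 7–4.
Diaz vs Pham: Diaz wins 6–5.
Diaz beats Pham; loses to Blum, Ruiz — 1 pairwise win.

1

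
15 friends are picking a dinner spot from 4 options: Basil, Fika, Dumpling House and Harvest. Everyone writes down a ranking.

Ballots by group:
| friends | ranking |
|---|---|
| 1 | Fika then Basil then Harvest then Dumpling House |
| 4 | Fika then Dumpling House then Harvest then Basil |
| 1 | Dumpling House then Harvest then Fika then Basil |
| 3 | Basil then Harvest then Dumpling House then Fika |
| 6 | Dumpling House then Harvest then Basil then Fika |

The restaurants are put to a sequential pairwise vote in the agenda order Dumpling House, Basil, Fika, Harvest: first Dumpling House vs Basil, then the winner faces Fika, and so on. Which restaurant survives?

Round 1: Dumpling House vs Basil — 11–4, Dumpling House advances.
Round 2: Dumpling House vs Fika — 10–5, Dumpling House advances.
Round 3: Dumpling House vs Harvest — 11–4, Dumpling House advances.
The agenda winner is Dumpling House.

Dumpling House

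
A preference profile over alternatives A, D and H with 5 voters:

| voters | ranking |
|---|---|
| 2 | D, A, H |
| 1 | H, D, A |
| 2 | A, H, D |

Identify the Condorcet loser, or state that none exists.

Pairwise majorities:
A vs D: 2 for A, 3 for D — D by 3–2.
A–H: A 4–1.
D vs H: D is ranked higher on 2 ballots, H on 3. H wins 3–2.
Each alternative has at least one pairwise win (A beats H; D beats A; H beats D) — no Condorcet loser.

none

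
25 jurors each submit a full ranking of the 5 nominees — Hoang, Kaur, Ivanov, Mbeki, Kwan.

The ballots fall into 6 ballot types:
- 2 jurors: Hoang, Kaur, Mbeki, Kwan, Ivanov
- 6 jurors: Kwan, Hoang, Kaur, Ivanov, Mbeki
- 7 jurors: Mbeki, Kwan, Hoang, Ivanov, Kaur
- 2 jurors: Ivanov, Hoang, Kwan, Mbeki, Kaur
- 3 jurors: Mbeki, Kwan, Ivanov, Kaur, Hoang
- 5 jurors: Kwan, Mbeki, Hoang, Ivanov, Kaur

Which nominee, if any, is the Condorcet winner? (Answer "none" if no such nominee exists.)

Kwan

Pairwise majorities:
Hoang vs Kaur: Hoang, 22–3.
Hoang vs Ivanov: Hoang, 20–5.
Hoang vs Mbeki: Mbeki, 15–10.
Hoang vs Kwan: Kwan wins 21–4.
Kaur vs Ivanov: Ivanov, 17–8.
Kaur–Mbeki: Mbeki 17–8.
Kaur vs Kwan: Kwan wins 23–2.
Ivanov vs Mbeki: Mbeki, 17–8.
Ivanov vs Kwan: Kwan, 23–2.
Mbeki–Kwan: Kwan 13–12.
Kwan wins every pairwise contest, so Kwan is the Condorcet winner.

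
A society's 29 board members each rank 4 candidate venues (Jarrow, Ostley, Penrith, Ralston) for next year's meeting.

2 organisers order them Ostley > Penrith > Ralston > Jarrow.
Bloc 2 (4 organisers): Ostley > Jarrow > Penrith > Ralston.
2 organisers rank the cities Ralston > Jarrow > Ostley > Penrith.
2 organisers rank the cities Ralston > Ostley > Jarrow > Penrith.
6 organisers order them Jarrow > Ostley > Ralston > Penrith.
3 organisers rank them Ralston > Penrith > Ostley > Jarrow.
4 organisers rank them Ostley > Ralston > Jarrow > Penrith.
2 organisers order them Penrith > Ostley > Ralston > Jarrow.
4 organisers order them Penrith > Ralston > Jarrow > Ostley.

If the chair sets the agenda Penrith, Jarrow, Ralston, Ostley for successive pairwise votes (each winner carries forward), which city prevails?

Round 1: Penrith vs Jarrow — 11–18, Jarrow advances.
Round 2: Jarrow vs Ralston — 10–19, Ralston advances.
Round 3: Ralston vs Ostley — 11–18, Ostley advances.
Ostley survives the agenda.

Ostley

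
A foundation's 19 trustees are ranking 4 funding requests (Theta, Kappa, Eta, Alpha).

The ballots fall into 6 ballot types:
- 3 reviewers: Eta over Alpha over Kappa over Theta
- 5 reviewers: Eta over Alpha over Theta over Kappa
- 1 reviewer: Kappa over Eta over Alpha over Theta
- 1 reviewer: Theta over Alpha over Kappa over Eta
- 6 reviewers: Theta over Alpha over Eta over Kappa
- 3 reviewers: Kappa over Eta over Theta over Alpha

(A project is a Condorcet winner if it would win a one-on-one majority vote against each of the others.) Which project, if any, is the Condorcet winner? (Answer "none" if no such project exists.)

Check each pair by majority over 19 ballots:
Theta vs Kappa: 5+1+6 = 12 for Theta, 7 for Kappa — Theta by 12–7.
Theta vs Eta: Theta is ranked higher on 1+6 = 7 ballots, Eta on 12. Eta wins 12–7.
Theta vs Alpha: 10 to 9, Theta.
Kappa vs Eta: Kappa preferred on 1+1+3 = 5 ballots; Eta wins 14–5.
Kappa vs Alpha: 1+3 = 4 for Kappa, 15 for Alpha — Alpha by 15–4.
Eta vs Alpha: Eta is ranked higher on 3+5+1+3 = 12 ballots, Alpha on 7. Eta wins 12–7.
Only Eta has no losses; Eta is the Condorcet winner.

Eta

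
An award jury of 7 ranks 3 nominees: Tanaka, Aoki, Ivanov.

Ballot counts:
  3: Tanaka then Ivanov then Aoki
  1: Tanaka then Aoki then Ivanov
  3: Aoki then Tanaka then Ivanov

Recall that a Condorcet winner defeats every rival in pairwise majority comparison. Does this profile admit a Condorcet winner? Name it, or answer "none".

Head-to-head results (7 jurors):
Tanaka vs Aoki: Tanaka wins 4–3.
Tanaka–Ivanov: Tanaka 7–0.
Aoki vs Ivanov: Aoki wins 4–3.
Tanaka beats each of Aoki, Ivanov — Tanaka is the Condorcet winner.

Tanaka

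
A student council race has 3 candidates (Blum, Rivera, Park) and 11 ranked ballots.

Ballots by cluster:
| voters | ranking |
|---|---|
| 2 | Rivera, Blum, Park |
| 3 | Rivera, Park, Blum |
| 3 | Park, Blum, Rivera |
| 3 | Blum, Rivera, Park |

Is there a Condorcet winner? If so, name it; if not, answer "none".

Head-to-head results (11 voters):
Blum–Rivera: Blum 6–5.
Blum–Park: Park 6–5.
Rivera vs Park: Rivera, 8–3.
Each candidate drops at least one matchup (Blum loses to Park; Rivera loses to Blum; Park loses to Rivera); the cycle Blum → Rivera → Park → Blum rules out a Condorcet winner.

none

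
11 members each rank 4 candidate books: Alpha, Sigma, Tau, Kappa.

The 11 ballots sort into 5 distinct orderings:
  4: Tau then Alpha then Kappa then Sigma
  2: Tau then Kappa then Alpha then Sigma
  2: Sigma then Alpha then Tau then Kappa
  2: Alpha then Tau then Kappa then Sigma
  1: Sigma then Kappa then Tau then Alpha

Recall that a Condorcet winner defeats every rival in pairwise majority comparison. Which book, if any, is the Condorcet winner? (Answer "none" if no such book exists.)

Tau

Check each pair by majority over 11 ballots:
Alpha vs Sigma: Alpha, 8–3.
Alpha–Tau: Tau 7–4.
Alpha–Kappa: Alpha 8–3.
Sigma–Tau: Tau 8–3.
Sigma–Kappa: Kappa 8–3.
Tau vs Kappa: Tau, 10–1.
Tau beats each of Alpha, Sigma, Kappa — Tau is the Condorcet winner.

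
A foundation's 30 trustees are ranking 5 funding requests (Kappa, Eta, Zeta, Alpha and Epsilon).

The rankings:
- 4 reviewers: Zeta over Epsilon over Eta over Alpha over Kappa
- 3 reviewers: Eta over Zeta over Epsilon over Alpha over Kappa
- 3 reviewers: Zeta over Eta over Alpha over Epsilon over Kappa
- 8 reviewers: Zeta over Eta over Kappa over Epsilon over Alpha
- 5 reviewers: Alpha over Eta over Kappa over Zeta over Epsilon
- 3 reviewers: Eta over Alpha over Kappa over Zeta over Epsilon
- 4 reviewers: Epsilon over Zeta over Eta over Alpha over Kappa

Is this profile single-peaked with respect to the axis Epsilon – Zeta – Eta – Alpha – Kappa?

no

Axis positions: Epsilon=1, Zeta=2, Eta=3, Alpha=4, Kappa=5.
Ballot type 1 (peak Zeta at position 2): ranking walks positions 2-1-3-4-5, expanding outward from the peak — single-peaked.
Ballot type 2 (peak Eta at position 3): ranking walks positions 3-2-1-4-5, expanding outward from the peak — single-peaked.
Ballot type 3 (peak Zeta at position 2): ranking walks positions 2-3-4-1-5, expanding outward from the peak — single-peaked.
Ballot type 4: ranking walks positions 2-3-5-1-4; Kappa is ranked above Alpha even though Alpha lies between Kappa and the peak Zeta on the axis — preferences dip and rise again. Not single-peaked.
Ballot type 5 (peak Alpha at position 4): ranking walks positions 4-3-5-2-1, expanding outward from the peak — single-peaked.
Ballot type 6 (peak Eta at position 3): ranking walks positions 3-4-5-2-1, expanding outward from the peak — single-peaked.
Ballot type 7 (peak Epsilon at position 1): ranking walks positions 1-2-3-4-5, expanding outward from the peak — single-peaked.
Ballot type 4 violates single-peakedness, so the profile is not single-peaked on this axis.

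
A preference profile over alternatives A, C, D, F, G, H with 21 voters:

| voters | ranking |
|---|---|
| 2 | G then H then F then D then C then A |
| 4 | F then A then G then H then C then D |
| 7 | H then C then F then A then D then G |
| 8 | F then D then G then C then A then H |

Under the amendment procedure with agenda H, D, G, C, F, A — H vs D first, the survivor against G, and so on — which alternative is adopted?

F

Round 1: H vs D — 13–8, H advances.
Round 2: H vs G — 7–14, G advances.
Round 3: G vs C — 14–7, G advances.
Round 4: G vs F — 2–19, F advances.
Round 5: F vs A — 21–0, F advances.
F survives the agenda.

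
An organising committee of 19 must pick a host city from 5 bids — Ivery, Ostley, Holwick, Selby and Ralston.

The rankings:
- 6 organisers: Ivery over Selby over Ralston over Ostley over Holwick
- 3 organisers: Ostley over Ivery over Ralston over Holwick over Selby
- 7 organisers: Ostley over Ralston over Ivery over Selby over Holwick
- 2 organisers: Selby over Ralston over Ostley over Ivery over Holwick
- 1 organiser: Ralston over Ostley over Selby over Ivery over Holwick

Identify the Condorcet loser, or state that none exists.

Head-to-head results (19 organisers):
Ivery vs Ostley: Ostley wins 13–6.
Ivery vs Holwick: Ivery is ranked higher on 6+3+7+2+1 = 19 ballots, Holwick on 0. Ivery wins 19–0.
Ivery vs Selby: 16 to 3, Ivery.
Ivery vs Ralston: Ivery is ranked higher on 6+3 = 9 ballots, Ralston on 10. Ralston wins 10–9.
Ostley vs Holwick: Ostley wins 19–0.
Ostley vs Selby: Ostley, 11–8.
Ostley vs Ralston: Ostley preferred on 3+7 = 10 ballots; Ostley wins 10–9.
Holwick vs Selby: Selby, 16–3.
Holwick vs Ralston: Ralston wins 19–0.
Selby–Ralston: Ralston 11–8.
Holwick is beaten in every head-to-head and is the Condorcet loser.

Holwick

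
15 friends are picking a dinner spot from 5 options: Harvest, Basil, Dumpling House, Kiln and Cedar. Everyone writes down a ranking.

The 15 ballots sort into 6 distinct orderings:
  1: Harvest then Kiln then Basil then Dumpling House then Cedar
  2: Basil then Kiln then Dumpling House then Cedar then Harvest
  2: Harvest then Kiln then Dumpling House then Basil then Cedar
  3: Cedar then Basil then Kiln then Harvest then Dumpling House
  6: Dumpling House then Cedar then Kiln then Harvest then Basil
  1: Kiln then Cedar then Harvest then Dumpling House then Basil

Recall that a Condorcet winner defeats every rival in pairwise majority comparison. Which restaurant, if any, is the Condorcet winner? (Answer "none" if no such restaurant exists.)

Pairwise majorities:
Harvest vs Basil: Harvest wins 10–5.
Harvest vs Dumpling House: 7 to 8, Dumpling House.
Harvest–Kiln: Kiln 12–3.
Harvest vs Cedar: Harvest preferred on 1+2 = 3 ballots; Cedar wins 12–3.
Basil vs Dumpling House: 6 to 9, Dumpling House.
Basil vs Kiln: 5 to 10, Kiln.
Basil vs Cedar: Cedar wins 10–5.
Dumpling House vs Kiln: Dumpling House is ranked higher on 6 ballots, Kiln on 9. Kiln wins 9–6.
Dumpling House vs Cedar: Dumpling House preferred on 1+2+2+6 = 11 ballots; Dumpling House wins 11–4.
Kiln vs Cedar: Kiln is ranked higher on 1+2+2+1 = 6 ballots, Cedar on 9. Cedar wins 9–6.
Every restaurant loses at least once (Harvest loses to Dumpling House; Basil loses to Harvest; Dumpling House loses to Kiln; Kiln loses to Cedar; Cedar loses to Dumpling House). The majority relation contains the cycle Dumpling House > Cedar > Kiln > Dumpling House, so there is no Condorcet winner.

none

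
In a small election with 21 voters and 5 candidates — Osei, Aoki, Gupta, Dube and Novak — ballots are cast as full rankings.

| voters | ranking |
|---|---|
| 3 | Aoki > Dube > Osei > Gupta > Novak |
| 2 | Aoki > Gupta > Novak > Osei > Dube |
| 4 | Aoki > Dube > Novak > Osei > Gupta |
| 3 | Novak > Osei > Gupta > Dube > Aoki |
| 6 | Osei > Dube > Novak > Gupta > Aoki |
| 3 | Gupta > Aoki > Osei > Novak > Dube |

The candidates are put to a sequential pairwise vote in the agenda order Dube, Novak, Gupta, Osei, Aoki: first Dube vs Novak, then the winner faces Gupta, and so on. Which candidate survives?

Aoki

Round 1: Dube vs Novak — 13–8, Dube advances.
Round 2: Dube vs Gupta — 13–8, Dube advances.
Round 3: Dube vs Osei — 7–14, Osei advances.
Round 4: Osei vs Aoki — 9–12, Aoki advances.
Aoki survives the agenda.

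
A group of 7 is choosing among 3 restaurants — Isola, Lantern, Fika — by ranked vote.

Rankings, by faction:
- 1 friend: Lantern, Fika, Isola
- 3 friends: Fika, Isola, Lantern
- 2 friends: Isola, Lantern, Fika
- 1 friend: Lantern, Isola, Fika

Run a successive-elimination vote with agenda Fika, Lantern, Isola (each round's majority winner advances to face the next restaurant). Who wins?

Round 1: Fika vs Lantern — 3–4, Lantern advances.
Round 2: Lantern vs Isola — 2–5, Isola advances.
The agenda winner is Isola.

Isola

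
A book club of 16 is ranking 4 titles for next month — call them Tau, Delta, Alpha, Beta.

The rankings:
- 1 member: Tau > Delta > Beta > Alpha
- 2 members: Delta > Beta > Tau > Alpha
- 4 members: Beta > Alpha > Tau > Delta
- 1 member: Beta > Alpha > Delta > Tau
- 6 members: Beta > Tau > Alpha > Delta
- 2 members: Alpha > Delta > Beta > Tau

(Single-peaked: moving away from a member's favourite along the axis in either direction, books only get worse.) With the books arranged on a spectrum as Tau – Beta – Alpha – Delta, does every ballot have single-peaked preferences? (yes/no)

no

Axis positions: Tau=1, Beta=2, Alpha=3, Delta=4.
Faction 1: ranking walks positions 1-4-2-3; Delta is ranked above Beta even though Beta lies between Delta and the peak Tau on the axis — preferences dip and rise again. Not single-peaked.
Faction 2: ranking walks positions 4-2-1-3; Beta is ranked above Alpha even though Alpha lies between Beta and the peak Delta on the axis — preferences dip and rise again. Not single-peaked.
Faction 3 (peak Beta at position 2): ranking walks positions 2-3-1-4, expanding outward from the peak — single-peaked.
Faction 4 (peak Beta at position 2): ranking walks positions 2-3-4-1, expanding outward from the peak — single-peaked.
Faction 5 (peak Beta at position 2): ranking walks positions 2-1-3-4, expanding outward from the peak — single-peaked.
Faction 6 (peak Alpha at position 3): ranking walks positions 3-4-2-1, expanding outward from the peak — single-peaked.
Faction 1 violates single-peakedness, so the profile is not single-peaked on this axis.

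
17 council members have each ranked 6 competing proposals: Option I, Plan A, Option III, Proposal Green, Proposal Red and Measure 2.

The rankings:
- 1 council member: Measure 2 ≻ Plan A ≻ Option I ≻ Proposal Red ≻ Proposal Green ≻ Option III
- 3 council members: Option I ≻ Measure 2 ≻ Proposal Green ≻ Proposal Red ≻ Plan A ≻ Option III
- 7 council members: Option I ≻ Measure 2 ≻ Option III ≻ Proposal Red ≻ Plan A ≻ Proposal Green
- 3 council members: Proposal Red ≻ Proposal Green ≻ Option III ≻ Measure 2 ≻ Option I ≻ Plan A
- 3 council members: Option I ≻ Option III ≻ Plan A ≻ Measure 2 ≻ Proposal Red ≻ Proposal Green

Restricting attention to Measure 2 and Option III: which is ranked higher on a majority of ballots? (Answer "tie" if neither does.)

Ballots ranking Measure 2 above Option III: 1 + 3 + 7 = 11.
Ballots ranking Option III above Measure 2: 17 − 11 = 6.
Measure 2 wins the head-to-head 11–6.

Measure 2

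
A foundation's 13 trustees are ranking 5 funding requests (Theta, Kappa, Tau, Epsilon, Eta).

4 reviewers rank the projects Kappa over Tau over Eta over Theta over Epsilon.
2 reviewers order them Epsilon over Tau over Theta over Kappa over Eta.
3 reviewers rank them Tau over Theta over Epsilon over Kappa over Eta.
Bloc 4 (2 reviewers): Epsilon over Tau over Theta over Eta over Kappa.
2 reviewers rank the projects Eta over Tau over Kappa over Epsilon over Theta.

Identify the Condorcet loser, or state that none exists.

Pairwise majorities:
Theta vs Kappa: Theta is ranked higher on 2+3+2 = 7 ballots, Kappa on 6. Theta wins 7–6.
Theta–Tau: Tau 13–0.
Theta vs Epsilon: Theta, 7–6.
Theta vs Eta: Theta wins 7–6.
Kappa vs Tau: Kappa is ranked higher on 4 ballots, Tau on 9. Tau wins 9–4.
Kappa–Epsilon: Epsilon 7–6.
Kappa vs Eta: Kappa wins 9–4.
Tau vs Epsilon: Tau wins 9–4.
Tau vs Eta: Tau, 11–2.
Epsilon vs Eta: Epsilon is ranked higher on 2+3+2 = 7 ballots, Eta on 6. Epsilon wins 7–6.
Only Eta has no wins; Eta is the Condorcet loser.

Eta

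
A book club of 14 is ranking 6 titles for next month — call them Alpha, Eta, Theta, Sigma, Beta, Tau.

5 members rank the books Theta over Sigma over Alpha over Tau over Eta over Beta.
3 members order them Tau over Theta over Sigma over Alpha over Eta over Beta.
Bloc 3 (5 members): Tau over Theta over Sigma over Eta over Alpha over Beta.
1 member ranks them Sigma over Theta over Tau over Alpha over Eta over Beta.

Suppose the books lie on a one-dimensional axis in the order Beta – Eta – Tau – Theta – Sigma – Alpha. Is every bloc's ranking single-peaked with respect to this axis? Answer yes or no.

yes

Axis positions: Beta=1, Eta=2, Tau=3, Theta=4, Sigma=5, Alpha=6.
Bloc 1 (peak Theta at position 4): ranking walks positions 4-5-6-3-2-1, expanding outward from the peak — single-peaked.
Bloc 2 (peak Tau at position 3): ranking walks positions 3-4-5-6-2-1, expanding outward from the peak — single-peaked.
Bloc 3 (peak Tau at position 3): ranking walks positions 3-4-5-2-6-1, expanding outward from the peak — single-peaked.
Bloc 4 (peak Sigma at position 5): ranking walks positions 5-4-3-6-2-1, expanding outward from the peak — single-peaked.
Every ranking is single-peaked on this axis.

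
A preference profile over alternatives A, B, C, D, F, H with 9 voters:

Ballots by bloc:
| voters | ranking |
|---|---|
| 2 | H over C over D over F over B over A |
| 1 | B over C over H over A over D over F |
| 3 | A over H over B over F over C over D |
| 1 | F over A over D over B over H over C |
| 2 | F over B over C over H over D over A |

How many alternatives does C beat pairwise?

C against each rival (9 voters):
C vs A: 2+1+2 = 5 for C, 4 for A — C by 5–4.
C vs B: C preferred on 2 ballots; B wins 7–2.
C–D: C 8–1.
C vs F: 2+1 = 3 for C, 6 for F — F by 6–3.
C vs H: H wins 6–3.
C beats A, D; loses to B, F, H — 2 pairwise wins.

2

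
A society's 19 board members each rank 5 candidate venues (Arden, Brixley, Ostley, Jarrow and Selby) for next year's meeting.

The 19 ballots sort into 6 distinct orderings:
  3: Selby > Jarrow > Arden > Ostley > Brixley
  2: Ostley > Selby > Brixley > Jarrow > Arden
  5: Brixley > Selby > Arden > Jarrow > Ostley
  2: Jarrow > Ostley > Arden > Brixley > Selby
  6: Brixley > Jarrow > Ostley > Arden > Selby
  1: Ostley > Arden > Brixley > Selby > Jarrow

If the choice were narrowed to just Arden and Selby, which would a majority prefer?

Ballots ranking Arden above Selby: 2 + 6 + 1 = 9.
Ballots ranking Selby above Arden: 19 − 9 = 10.
Selby wins the head-to-head 10–9.

Selby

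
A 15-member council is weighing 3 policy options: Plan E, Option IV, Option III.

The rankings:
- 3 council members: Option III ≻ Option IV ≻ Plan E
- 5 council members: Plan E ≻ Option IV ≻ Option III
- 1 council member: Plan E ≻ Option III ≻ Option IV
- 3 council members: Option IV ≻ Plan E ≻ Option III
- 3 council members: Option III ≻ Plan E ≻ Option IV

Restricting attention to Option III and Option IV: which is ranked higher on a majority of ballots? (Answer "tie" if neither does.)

Ballots ranking Option III above Option IV: 3 + 1 + 3 = 7.
Ballots ranking Option IV above Option III: 15 − 7 = 8.
Option IV wins the head-to-head 8–7.

Option IV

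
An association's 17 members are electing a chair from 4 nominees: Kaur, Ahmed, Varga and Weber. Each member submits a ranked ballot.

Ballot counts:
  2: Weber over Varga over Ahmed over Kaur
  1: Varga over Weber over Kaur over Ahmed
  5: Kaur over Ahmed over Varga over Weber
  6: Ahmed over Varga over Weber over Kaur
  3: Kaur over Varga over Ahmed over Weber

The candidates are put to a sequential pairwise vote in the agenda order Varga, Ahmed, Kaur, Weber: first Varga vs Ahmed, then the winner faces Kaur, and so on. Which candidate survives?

Weber

Round 1: Varga vs Ahmed — 6–11, Ahmed advances.
Round 2: Ahmed vs Kaur — 8–9, Kaur advances.
Round 3: Kaur vs Weber — 8–9, Weber advances.
The agenda winner is Weber.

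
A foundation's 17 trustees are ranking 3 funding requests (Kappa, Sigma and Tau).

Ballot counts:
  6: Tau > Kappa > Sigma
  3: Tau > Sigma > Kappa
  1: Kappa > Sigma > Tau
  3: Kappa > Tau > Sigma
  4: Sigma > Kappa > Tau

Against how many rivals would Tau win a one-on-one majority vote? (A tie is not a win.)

2

Tau against each rival (17 reviewers):
Tau vs Kappa: Tau wins 9–8.
Tau–Sigma: Tau 12–5.
Tau beats Kappa, Sigma — 2 pairwise wins.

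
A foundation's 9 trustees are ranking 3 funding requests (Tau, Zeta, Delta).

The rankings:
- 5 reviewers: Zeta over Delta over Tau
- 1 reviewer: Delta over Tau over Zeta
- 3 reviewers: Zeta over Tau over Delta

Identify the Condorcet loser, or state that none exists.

Pairwise majorities:
Tau vs Zeta: Zeta, 8–1.
Tau vs Delta: Tau preferred on 3 ballots; Delta wins 6–3.
Zeta vs Delta: Zeta, 8–1.
Tau is beaten in every head-to-head and is the Condorcet loser.

Tau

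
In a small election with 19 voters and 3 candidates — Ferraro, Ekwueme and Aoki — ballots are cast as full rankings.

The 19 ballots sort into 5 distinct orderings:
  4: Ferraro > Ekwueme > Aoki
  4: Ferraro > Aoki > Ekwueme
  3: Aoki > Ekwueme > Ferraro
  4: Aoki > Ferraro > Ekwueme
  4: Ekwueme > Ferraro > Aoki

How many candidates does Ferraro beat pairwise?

2

Ferraro against each rival (19 voters):
Ferraro vs Ekwueme: Ferraro is ranked higher on 4+4+4 = 12 ballots, Ekwueme on 7. Ferraro wins 12–7.
Ferraro–Aoki: Ferraro 12–7.
Ferraro beats Ekwueme, Aoki — 2 pairwise wins.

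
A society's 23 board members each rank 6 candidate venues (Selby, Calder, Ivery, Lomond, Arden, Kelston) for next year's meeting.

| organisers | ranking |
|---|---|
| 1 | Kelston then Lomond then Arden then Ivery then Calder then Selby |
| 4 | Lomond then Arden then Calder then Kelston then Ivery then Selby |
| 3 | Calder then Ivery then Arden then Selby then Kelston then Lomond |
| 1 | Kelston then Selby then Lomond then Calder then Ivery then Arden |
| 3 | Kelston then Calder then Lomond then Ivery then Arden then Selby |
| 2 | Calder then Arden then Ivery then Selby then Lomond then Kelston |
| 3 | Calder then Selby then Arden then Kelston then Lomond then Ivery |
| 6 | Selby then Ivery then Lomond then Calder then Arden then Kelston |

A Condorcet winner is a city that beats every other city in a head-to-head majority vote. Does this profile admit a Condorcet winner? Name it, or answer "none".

none

Pairwise majorities:
Selby–Calder: Calder 16–7.
Selby vs Ivery: Ivery wins 13–10.
Selby–Lomond: Selby 15–8.
Selby vs Arden: Arden, 13–10.
Selby vs Kelston: Selby, 14–9.
Calder–Ivery: Calder 16–7.
Calder vs Lomond: Lomond, 12–11.
Calder–Arden: Calder 18–5.
Calder vs Kelston: Calder, 18–5.
Ivery vs Lomond: Lomond, 12–11.
Ivery vs Arden: Ivery wins 13–10.
Ivery vs Kelston: Kelston wins 12–11.
Lomond vs Arden: Lomond, 15–8.
Lomond vs Kelston: Lomond, 12–11.
Arden vs Kelston: Arden wins 18–5.
Each city drops at least one matchup (Selby loses to Calder; Calder loses to Lomond; Ivery loses to Calder; Lomond loses to Selby; Arden loses to Calder; Kelston loses to Selby); the cycle Selby > Lomond > Calder > Selby rules out a Condorcet winner.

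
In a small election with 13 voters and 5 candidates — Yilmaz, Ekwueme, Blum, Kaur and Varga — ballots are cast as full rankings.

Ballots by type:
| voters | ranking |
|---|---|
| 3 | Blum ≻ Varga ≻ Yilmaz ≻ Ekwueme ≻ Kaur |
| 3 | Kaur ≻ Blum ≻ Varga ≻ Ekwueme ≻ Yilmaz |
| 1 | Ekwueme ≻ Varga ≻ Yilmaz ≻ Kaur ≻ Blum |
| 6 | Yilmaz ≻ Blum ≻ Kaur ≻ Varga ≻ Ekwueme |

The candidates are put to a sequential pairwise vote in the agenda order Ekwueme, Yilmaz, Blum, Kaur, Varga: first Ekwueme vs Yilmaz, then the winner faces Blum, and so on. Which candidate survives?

Varga

Round 1: Ekwueme vs Yilmaz — 4–9, Yilmaz advances.
Round 2: Yilmaz vs Blum — 7–6, Yilmaz advances.
Round 3: Yilmaz vs Kaur — 10–3, Yilmaz advances.
Round 4: Yilmaz vs Varga — 6–7, Varga advances.
Varga survives the agenda.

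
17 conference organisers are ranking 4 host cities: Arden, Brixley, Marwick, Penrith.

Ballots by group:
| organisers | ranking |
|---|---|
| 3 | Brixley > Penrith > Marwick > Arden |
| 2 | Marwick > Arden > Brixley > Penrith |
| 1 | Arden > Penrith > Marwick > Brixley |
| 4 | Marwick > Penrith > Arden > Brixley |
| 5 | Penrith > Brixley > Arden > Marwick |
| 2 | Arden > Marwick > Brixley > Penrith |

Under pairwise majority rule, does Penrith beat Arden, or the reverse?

Ballots ranking Penrith above Arden: 3 + 4 + 5 = 12.
Ballots ranking Arden above Penrith: 17 − 12 = 5.
Penrith wins the head-to-head 12–5.

Penrith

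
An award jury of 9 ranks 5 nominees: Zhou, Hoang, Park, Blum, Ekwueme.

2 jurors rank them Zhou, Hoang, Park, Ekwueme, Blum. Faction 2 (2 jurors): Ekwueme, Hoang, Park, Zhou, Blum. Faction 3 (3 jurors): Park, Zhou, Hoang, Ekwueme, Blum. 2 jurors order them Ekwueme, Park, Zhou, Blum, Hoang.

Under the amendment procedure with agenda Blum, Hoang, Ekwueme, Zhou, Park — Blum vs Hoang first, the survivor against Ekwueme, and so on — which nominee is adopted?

Round 1: Blum vs Hoang — 2–7, Hoang advances.
Round 2: Hoang vs Ekwueme — 5–4, Hoang advances.
Round 3: Hoang vs Zhou — 2–7, Zhou advances.
Round 4: Zhou vs Park — 2–7, Park advances.
Park survives the agenda.

Park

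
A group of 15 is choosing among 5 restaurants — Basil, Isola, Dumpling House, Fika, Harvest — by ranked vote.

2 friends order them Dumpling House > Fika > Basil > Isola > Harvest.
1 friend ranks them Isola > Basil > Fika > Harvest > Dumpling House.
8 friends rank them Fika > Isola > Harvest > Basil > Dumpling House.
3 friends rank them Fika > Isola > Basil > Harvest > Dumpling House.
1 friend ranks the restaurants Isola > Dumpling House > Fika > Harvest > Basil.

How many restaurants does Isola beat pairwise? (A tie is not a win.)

3

Isola against each rival (15 friends):
Isola vs Basil: Isola is ranked higher on 1+8+3+1 = 13 ballots, Basil on 2. Isola wins 13–2.
Isola vs Dumpling House: Isola wins 13–2.
Isola vs Fika: Fika, 13–2.
Isola vs Harvest: 2+1+8+3+1 = 15 for Isola, 0 for Harvest — Isola by 15–0.
Isola beats Basil, Dumpling House, Harvest; loses to Fika — 3 pairwise wins.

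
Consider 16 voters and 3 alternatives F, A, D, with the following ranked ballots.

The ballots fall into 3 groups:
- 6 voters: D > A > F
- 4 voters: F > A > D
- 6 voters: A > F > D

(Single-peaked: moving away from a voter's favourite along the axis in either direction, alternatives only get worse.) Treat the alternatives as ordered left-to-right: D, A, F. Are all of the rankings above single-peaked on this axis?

yes

Axis positions: D=1, A=2, F=3.
Group 1 (peak D at position 1): ranking walks positions 1-2-3, expanding outward from the peak — single-peaked.
Group 2 (peak F at position 3): ranking walks positions 3-2-1, expanding outward from the peak — single-peaked.
Group 3 (peak A at position 2): ranking walks positions 2-3-1, expanding outward from the peak — single-peaked.
Every ranking is single-peaked on this axis.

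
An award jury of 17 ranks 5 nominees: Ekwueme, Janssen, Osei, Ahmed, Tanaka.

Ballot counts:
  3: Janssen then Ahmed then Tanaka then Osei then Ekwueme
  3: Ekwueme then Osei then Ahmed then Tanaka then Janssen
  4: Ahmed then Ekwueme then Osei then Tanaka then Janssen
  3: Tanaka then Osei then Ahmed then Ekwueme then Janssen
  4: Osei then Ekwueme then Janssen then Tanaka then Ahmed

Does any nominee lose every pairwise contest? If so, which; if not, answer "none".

Janssen

Pairwise majorities:
Ekwueme vs Janssen: 3+4+3+4 = 14 for Ekwueme, 3 for Janssen — Ekwueme by 14–3.
Ekwueme vs Osei: Osei, 10–7.
Ekwueme vs Ahmed: Ahmed wins 10–7.
Ekwueme vs Tanaka: 3+4+4 = 11 for Ekwueme, 6 for Tanaka — Ekwueme by 11–6.
Janssen vs Osei: 3 for Janssen, 14 for Osei — Osei by 14–3.
Janssen–Ahmed: Ahmed 10–7.
Janssen vs Tanaka: Tanaka, 10–7.
Osei vs Ahmed: Osei preferred on 3+3+4 = 10 ballots; Osei wins 10–7.
Osei vs Tanaka: Osei, 11–6.
Ahmed–Tanaka: Ahmed 10–7.
Janssen loses to every other nominee — it is the Condorcet loser.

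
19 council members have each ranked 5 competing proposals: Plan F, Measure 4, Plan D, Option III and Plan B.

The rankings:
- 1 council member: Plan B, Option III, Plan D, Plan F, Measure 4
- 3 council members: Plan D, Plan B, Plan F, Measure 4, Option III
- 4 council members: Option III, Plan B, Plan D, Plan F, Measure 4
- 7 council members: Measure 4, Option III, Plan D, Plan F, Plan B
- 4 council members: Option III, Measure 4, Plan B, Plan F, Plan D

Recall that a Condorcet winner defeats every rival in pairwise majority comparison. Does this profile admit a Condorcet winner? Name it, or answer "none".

Measure 4

Head-to-head results (19 council members):
Plan F vs Measure 4: Measure 4, 11–8.
Plan F–Plan D: Plan D 15–4.
Plan F vs Option III: Option III, 16–3.
Plan F vs Plan B: Plan B, 12–7.
Measure 4 vs Plan D: Measure 4 wins 11–8.
Measure 4 vs Option III: Measure 4, 10–9.
Measure 4 vs Plan B: Measure 4 wins 11–8.
Plan D vs Option III: Option III, 16–3.
Plan D vs Plan B: Plan D wins 10–9.
Option III vs Plan B: Option III, 15–4.
Measure 4 beats each of Plan F, Plan D, Option III, Plan B — Measure 4 is the Condorcet winner.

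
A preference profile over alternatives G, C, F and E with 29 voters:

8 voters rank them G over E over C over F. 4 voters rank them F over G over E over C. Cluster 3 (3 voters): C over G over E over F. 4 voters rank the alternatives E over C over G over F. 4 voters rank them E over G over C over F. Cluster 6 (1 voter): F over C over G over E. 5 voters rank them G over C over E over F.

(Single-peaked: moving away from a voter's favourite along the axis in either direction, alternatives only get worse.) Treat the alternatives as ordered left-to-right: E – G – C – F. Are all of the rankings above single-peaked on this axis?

Axis positions: E=1, G=2, C=3, F=4.
Cluster 1 (peak G at position 2): ranking walks positions 2-1-3-4, expanding outward from the peak — single-peaked.
Cluster 2: ranking walks positions 4-2-1-3; G is ranked above C even though C lies between G and the peak F on the axis — preferences dip and rise again. Not single-peaked.
Cluster 3 (peak C at position 3): ranking walks positions 3-2-1-4, expanding outward from the peak — single-peaked.
Cluster 4: ranking walks positions 1-3-2-4; C is ranked above G even though G lies between C and the peak E on the axis — preferences dip and rise again. Not single-peaked.
Cluster 5 (peak E at position 1): ranking walks positions 1-2-3-4, expanding outward from the peak — single-peaked.
Cluster 6 (peak F at position 4): ranking walks positions 4-3-2-1, expanding outward from the peak — single-peaked.
Cluster 7 (peak G at position 2): ranking walks positions 2-3-1-4, expanding outward from the peak — single-peaked.
Cluster 2 violates single-peakedness, so the profile is not single-peaked on this axis.

no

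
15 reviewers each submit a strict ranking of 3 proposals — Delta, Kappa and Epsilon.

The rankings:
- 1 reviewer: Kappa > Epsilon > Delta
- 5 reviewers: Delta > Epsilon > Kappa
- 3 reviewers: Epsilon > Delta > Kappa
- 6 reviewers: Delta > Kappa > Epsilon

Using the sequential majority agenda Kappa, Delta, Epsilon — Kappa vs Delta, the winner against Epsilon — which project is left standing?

Round 1: Kappa vs Delta — 1–14, Delta advances.
Round 2: Delta vs Epsilon — 11–4, Delta advances.
Delta survives the agenda.

Delta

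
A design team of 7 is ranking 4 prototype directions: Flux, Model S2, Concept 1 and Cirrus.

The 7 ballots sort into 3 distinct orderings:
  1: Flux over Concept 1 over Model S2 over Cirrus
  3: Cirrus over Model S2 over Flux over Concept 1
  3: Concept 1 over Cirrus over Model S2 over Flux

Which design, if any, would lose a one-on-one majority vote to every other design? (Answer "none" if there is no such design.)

Head-to-head results (7 engineers):
Flux vs Model S2: Model S2, 6–1.
Flux–Concept 1: Flux 4–3.
Flux vs Cirrus: Cirrus, 6–1.
Model S2 vs Concept 1: Concept 1, 4–3.
Model S2 vs Cirrus: Cirrus, 6–1.
Concept 1 vs Cirrus: 4 to 3, Concept 1.
No design is winless: Flux beats Concept 1; Model S2 beats Flux; Concept 1 beats Model S2; Cirrus beats Flux. There is no Condorcet loser.

none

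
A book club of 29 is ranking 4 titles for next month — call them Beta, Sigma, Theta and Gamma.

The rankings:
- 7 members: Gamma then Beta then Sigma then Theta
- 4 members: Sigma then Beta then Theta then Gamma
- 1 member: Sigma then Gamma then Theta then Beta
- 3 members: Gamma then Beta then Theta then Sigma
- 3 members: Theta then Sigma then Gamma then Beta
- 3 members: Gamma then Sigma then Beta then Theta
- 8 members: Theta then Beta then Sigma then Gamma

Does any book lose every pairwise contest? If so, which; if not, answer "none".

none

Pairwise majorities:
Beta vs Sigma: Beta is ranked higher on 7+3+8 = 18 ballots, Sigma on 11. Beta wins 18–11.
Beta vs Theta: Beta wins 17–12.
Beta vs Gamma: 4+8 = 12 for Beta, 17 for Gamma — Gamma by 17–12.
Sigma vs Theta: Sigma is ranked higher on 7+4+1+3 = 15 ballots, Theta on 14. Sigma wins 15–14.
Sigma vs Gamma: Sigma wins 16–13.
Theta vs Gamma: Theta wins 15–14.
Every book wins at least one matchup (Beta beats Sigma; Sigma beats Theta; Theta beats Gamma; Gamma beats Beta), so there is no Condorcet loser.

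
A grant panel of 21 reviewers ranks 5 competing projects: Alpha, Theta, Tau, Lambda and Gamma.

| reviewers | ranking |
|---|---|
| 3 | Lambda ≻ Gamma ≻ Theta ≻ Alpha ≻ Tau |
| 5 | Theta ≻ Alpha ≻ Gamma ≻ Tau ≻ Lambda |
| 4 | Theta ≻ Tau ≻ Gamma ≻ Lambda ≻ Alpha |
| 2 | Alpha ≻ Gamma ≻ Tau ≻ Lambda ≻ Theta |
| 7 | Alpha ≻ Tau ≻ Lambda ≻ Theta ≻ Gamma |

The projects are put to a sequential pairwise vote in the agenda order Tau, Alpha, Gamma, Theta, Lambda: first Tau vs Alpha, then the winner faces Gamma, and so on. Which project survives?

Round 1: Tau vs Alpha — 4–17, Alpha advances.
Round 2: Alpha vs Gamma — 14–7, Alpha advances.
Round 3: Alpha vs Theta — 9–12, Theta advances.
Round 4: Theta vs Lambda — 9–12, Lambda advances.
The agenda winner is Lambda.

Lambda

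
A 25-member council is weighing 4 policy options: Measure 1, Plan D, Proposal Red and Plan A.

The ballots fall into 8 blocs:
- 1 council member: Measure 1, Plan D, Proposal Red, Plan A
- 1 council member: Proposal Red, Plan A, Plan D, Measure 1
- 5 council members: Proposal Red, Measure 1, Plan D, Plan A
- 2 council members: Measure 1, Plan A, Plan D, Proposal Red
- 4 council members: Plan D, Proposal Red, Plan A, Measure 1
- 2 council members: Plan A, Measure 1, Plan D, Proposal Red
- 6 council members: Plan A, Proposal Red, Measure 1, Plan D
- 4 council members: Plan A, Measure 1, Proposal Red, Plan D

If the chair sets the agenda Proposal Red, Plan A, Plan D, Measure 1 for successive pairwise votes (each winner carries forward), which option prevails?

Round 1: Proposal Red vs Plan A — 11–14, Plan A advances.
Round 2: Plan A vs Plan D — 15–10, Plan A advances.
Round 3: Plan A vs Measure 1 — 17–8, Plan A advances.
The agenda winner is Plan A.

Plan A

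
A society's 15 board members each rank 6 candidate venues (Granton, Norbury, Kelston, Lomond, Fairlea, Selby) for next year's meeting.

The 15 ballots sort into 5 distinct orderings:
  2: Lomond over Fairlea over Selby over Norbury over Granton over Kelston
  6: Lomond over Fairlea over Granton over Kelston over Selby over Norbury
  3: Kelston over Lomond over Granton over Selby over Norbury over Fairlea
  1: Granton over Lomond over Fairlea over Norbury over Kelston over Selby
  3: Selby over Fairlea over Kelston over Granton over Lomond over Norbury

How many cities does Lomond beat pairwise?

Lomond against each rival (15 organisers):
Lomond vs Granton: Lomond, 11–4.
Lomond–Norbury: Lomond 15–0.
Lomond vs Kelston: 9 to 6, Lomond.
Lomond vs Fairlea: Lomond, 12–3.
Lomond vs Selby: Lomond preferred on 2+6+3+1 = 12 ballots; Lomond wins 12–3.
Lomond beats Granton, Norbury, Kelston, Fairlea, Selby — 5 pairwise wins.

5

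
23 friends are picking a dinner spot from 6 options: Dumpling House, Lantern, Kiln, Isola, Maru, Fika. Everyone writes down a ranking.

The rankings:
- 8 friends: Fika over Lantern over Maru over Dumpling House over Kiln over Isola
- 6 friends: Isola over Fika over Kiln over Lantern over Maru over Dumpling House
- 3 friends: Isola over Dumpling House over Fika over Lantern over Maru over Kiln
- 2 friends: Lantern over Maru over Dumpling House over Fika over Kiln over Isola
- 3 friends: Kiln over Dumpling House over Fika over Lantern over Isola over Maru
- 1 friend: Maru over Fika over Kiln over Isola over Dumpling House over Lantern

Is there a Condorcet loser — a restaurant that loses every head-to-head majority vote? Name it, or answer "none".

none

Head-to-head results (23 friends):
Dumpling House vs Lantern: Lantern, 16–7.
Dumpling House vs Kiln: Dumpling House is ranked higher on 8+3+2 = 13 ballots, Kiln on 10. Dumpling House wins 13–10.
Dumpling House vs Isola: Dumpling House, 13–10.
Dumpling House vs Maru: 6 to 17, Maru.
Dumpling House vs Fika: Fika wins 15–8.
Lantern–Kiln: Lantern 13–10.
Lantern vs Isola: Lantern, 13–10.
Lantern vs Maru: 8+6+3+2+3 = 22 for Lantern, 1 for Maru — Lantern by 22–1.
Lantern vs Fika: Lantern preferred on 2 ballots; Fika wins 21–2.
Kiln vs Isola: Kiln, 14–9.
Kiln vs Maru: Maru wins 14–9.
Kiln vs Fika: 3 to 20, Fika.
Isola vs Maru: Isola is ranked higher on 6+3+3 = 12 ballots, Maru on 11. Isola wins 12–11.
Isola vs Fika: Fika wins 14–9.
Maru vs Fika: 2+1 = 3 for Maru, 20 for Fika — Fika by 20–3.
Each restaurant has at least one pairwise win (Dumpling House beats Kiln; Lantern beats Dumpling House; Kiln beats Isola; Isola beats Maru; Maru beats Dumpling House; Fika beats Dumpling House) — no Condorcet loser.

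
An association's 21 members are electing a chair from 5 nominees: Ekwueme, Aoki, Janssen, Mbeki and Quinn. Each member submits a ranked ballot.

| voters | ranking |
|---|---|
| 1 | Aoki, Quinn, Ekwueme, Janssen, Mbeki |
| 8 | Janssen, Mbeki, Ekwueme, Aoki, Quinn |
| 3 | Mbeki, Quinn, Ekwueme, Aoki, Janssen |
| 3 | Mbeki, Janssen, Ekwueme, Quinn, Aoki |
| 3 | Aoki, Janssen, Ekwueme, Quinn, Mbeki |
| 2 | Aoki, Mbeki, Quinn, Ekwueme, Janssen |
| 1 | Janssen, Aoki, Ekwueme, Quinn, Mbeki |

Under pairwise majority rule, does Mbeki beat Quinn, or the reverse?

Ballots ranking Mbeki above Quinn: 8 + 3 + 3 + 2 = 16.
Ballots ranking Quinn above Mbeki: 21 − 16 = 5.
Mbeki wins the head-to-head 16–5.

Mbeki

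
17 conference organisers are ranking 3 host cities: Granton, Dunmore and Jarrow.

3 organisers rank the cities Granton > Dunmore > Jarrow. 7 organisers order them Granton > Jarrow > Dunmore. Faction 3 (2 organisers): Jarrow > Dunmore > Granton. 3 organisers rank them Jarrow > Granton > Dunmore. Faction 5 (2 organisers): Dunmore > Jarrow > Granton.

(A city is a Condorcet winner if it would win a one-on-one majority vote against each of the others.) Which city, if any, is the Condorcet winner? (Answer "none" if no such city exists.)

Granton

Check each pair by majority over 17 ballots:
Granton vs Dunmore: Granton preferred on 3+7+3 = 13 ballots; Granton wins 13–4.
Granton vs Jarrow: Granton is ranked higher on 3+7 = 10 ballots, Jarrow on 7. Granton wins 10–7.
Dunmore vs Jarrow: 5 to 12, Jarrow.
Only Granton has no losses; Granton is the Condorcet winner.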